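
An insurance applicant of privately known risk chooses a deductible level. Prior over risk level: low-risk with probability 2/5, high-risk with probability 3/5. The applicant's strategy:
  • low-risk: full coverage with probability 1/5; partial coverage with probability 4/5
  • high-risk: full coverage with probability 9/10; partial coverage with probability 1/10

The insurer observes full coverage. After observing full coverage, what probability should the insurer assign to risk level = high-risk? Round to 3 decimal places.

P(full coverage) = (2/5)·(1/5) + (3/5)·(9/10) = 31/50
P(high-risk | full coverage) = ((3/5)·(9/10)) / (31/50) = (27/50) / (31/50) = 27/31

0.871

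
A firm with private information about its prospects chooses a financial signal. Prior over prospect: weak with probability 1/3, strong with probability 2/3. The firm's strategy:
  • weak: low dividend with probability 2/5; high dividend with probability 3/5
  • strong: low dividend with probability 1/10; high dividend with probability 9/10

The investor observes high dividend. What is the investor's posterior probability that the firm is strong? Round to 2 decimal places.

Apply Bayes' rule using the sender's strategy as the likelihood.
P(high dividend) = (1/3)·(3/5) + (2/3)·(9/10) = 4/5
P(strong | high dividend) = ((2/3)·(9/10)) / (4/5) = (3/5) / (4/5) = 3/4

0.75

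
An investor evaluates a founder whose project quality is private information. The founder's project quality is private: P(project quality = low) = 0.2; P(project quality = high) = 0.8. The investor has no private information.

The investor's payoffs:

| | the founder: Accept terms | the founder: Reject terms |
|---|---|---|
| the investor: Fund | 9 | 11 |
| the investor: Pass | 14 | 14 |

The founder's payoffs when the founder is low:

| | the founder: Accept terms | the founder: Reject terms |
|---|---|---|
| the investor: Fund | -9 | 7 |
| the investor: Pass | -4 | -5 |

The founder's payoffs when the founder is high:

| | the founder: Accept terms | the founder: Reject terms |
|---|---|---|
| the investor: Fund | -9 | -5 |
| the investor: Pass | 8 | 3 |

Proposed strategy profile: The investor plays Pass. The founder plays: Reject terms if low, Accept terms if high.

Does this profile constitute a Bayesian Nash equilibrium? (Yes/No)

No

The investor plays Pass: E[Pass] = 0.2·(14) + 0.8·(14) = 14; E[Fund] = 9.4. Best-responding. ✓
The founder (project quality low), facing Pass: Accept terms gives -4, Reject terms gives -5. Proposed Reject terms is not best — profitable deviation exists. ✗
The founder (project quality high), facing Pass: Accept terms gives 8, Reject terms gives 3. Proposed Accept terms is best. ✓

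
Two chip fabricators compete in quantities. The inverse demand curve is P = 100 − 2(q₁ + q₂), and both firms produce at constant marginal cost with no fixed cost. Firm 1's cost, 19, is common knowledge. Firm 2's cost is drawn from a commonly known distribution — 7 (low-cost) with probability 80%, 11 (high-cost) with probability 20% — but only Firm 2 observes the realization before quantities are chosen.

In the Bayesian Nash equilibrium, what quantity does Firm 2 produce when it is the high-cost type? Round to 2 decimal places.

Firm 2 with cost c maximizes (100 − 2(q₁+q₂) − c)·q₂, giving q₂(c) = (100 − c − 2q₁)/4.
E[c₂] = 0.8·7 + 0.2·11 = 7.8
Firm 1's FOC against E[q₂] yields q₁ = (100 − 2·19 + E[c₂])/6 = (100 − 38 + 7.8)/6 = 11.6333.
q₂(high-cost) = (100 − 11 − 2·11.6333)/4 = 16.4333.

16.43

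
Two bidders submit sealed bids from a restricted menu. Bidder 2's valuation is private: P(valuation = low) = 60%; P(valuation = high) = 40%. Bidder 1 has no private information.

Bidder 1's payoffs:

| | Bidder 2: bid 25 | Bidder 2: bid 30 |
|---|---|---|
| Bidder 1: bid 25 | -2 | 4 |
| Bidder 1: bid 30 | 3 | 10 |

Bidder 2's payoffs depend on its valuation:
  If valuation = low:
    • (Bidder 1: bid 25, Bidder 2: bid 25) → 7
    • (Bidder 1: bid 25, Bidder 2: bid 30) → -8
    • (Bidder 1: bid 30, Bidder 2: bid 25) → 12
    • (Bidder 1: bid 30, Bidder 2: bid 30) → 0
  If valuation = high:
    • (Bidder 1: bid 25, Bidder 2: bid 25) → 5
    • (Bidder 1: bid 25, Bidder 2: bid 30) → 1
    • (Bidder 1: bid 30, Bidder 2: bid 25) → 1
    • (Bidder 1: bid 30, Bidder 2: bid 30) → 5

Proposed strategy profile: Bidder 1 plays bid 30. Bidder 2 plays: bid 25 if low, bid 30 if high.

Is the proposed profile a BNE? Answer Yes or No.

Yes

Bidder 1 plays bid 30: E[bid 30] = 0.6·(3) + 0.4·(10) = 5.8; E[bid 25] = 0.4. Best-responding. ✓
Bidder 2 (valuation low), facing bid 30: bid 25 gives 12, bid 30 gives 0. Proposed bid 25 is best. ✓
Bidder 2 (valuation high), facing bid 30: bid 25 gives 1, bid 30 gives 5. Proposed bid 30 is best. ✓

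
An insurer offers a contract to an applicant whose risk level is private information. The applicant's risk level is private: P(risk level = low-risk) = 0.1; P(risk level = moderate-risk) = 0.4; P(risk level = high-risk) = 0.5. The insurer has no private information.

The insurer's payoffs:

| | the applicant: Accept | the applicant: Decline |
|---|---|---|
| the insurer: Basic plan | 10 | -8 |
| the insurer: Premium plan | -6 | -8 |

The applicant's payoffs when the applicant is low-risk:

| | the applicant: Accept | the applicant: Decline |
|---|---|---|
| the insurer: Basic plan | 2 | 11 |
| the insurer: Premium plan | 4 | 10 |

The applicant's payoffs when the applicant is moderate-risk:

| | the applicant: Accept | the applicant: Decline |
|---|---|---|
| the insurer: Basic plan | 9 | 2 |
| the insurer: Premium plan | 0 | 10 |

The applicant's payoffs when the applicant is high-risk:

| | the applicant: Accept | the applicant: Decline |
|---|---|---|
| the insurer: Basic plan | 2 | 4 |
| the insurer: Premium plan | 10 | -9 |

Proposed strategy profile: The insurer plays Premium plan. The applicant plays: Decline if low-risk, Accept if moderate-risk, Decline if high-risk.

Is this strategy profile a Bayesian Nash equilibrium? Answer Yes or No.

A profile is a BNE iff every type of every player is best-responding given beliefs about the other side.
The insurer plays Premium plan: E[Premium plan] = 0.1·(-8) + 0.4·(-6) + 0.5·(-8) = -7.2; E[Basic plan] = -0.8. Not best-responding. ✗
The applicant (risk level low-risk), facing Premium plan: Accept gives 4, Decline gives 10. Proposed Decline is best. ✓
The applicant (risk level moderate-risk), facing Premium plan: Accept gives 0, Decline gives 10. Proposed Accept is not best — profitable deviation exists. ✗
The applicant (risk level high-risk), facing Premium plan: Accept gives 10, Decline gives -9. Proposed Decline is not best — profitable deviation exists. ✗

No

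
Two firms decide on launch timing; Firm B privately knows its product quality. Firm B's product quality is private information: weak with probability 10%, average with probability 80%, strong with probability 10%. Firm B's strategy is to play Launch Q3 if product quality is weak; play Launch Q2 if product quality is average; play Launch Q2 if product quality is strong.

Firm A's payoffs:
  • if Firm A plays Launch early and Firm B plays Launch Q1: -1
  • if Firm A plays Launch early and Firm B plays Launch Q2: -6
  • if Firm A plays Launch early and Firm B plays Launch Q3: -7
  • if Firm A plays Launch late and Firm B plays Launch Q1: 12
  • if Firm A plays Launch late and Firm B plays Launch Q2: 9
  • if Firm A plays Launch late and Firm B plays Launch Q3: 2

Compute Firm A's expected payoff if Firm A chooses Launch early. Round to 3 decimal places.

E[Launch early] = 0.1·(-7) + 0.8·(-6) + 0.1·(-6) = (-0.7) + (-4.8) + (-0.6) = -6.1

-6.100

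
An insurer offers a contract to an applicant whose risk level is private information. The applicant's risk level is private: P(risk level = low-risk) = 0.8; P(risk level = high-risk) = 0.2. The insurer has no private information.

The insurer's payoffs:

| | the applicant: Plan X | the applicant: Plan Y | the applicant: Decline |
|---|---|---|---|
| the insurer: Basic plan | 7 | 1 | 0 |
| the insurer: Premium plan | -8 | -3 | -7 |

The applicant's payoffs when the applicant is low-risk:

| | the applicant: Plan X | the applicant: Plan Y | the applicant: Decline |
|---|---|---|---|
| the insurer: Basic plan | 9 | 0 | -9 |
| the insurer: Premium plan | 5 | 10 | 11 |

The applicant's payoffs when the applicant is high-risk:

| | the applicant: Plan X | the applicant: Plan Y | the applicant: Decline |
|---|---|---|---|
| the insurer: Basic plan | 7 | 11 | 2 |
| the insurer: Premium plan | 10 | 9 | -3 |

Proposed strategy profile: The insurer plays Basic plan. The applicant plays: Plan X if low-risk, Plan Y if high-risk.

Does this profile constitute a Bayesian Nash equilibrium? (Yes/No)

A profile is a BNE iff every type of every player is best-responding given beliefs about the other side.
The insurer plays Basic plan: E[Basic plan] = 0.8·(7) + 0.2·(1) = 5.8; E[Premium plan] = -7. Best-responding. ✓
The applicant (risk level low-risk), facing Basic plan: Plan X gives 9, Plan Y gives 0, Decline gives -9. Proposed Plan X is best. ✓
The applicant (risk level high-risk), facing Basic plan: Plan X gives 7, Plan Y gives 11, Decline gives 2. Proposed Plan Y is best. ✓

Yes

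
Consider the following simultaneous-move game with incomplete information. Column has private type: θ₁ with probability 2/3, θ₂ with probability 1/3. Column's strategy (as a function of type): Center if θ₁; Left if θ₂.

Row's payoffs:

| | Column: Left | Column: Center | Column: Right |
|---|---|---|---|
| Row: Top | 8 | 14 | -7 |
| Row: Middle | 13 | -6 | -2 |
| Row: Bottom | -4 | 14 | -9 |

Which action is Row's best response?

E[Top] = 2/3·(14) + 1/3·(8) = 12
E[Middle] = 2/3·(-6) + 1/3·(13) = 1/3
E[Bottom] = 2/3·(14) + 1/3·(-4) = 8
Best response: Top (12 is the largest).

Top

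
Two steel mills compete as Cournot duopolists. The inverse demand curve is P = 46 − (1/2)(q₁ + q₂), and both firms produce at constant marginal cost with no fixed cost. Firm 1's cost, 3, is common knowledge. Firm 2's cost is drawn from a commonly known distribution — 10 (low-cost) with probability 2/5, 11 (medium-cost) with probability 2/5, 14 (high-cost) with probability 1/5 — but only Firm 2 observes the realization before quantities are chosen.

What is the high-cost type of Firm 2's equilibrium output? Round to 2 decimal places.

Firm 2 with cost c maximizes (46 − (1/2)(q₁+q₂) − c)·q₂, giving q₂(c) = (46 − c − (1/2)q₁).
E[c₂] = 2/5·10 + 2/5·11 + 1/5·14 = 11.2
Firm 1's FOC against E[q₂] yields q₁ = (46 − 2·3 + E[c₂])/(3/2) = (46 − 6 + 11.2)/(3/2) = 34.1333.
q₂(high-cost) = (46 − 14 − (1/2)·34.1333) = 14.9333.

14.93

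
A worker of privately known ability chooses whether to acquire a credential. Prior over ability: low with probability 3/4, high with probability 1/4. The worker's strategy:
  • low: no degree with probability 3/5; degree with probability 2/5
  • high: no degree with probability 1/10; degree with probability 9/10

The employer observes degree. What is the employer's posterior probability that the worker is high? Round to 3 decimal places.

0.429

Apply Bayes' rule using the sender's strategy as the likelihood.
P(degree) = (3/4)·(2/5) + (1/4)·(9/10) = 21/40
P(high | degree) = ((1/4)·(9/10)) / (21/40) = (9/40) / (21/40) = 3/7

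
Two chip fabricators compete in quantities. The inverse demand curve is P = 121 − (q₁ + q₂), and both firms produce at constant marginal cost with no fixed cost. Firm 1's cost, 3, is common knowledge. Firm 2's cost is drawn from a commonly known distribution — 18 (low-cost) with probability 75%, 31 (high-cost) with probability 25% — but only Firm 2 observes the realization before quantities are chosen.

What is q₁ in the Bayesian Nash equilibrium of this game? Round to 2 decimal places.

Type-c best response for Firm 2: q₂(c) = (121 − c)/2 − q₁/2.
Firm 1 maximizes expected profit; its first-order condition is 121 − 2q₁ − E[q₂] − 3 = 0.
Substituting E[q₂] and solving: E[c₂] = 21.25, so q₁ = (121 − 2·3 + 21.25)/3 = 45.4167.

45.42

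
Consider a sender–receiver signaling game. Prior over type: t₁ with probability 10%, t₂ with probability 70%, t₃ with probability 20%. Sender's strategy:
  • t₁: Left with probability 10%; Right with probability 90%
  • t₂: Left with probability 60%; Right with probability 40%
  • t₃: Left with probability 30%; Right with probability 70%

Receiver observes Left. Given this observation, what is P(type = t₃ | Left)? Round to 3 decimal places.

0.122

Apply Bayes' rule using the sender's strategy as the likelihood.
P(Left) = 0.1·0.1 + 0.7·0.6 + 0.2·0.3 = 0.49
P(t₃ | Left) = (0.2·0.3) / 0.49 = 0.06 / 0.49 = 0.122449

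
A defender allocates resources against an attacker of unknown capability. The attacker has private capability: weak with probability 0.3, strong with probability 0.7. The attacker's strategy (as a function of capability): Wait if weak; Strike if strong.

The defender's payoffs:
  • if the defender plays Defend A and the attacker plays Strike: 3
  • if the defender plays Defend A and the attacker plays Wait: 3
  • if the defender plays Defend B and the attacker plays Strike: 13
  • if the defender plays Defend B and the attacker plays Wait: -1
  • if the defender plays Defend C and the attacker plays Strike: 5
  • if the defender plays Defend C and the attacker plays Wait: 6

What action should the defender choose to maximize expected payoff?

Defend B

E[Defend A] = 0.3·(3) + 0.7·(3) = 3
E[Defend B] = 0.3·(-1) + 0.7·(13) = 8.8
E[Defend C] = 0.3·(6) + 0.7·(5) = 5.3
Best response: Defend B (8.8 is the largest).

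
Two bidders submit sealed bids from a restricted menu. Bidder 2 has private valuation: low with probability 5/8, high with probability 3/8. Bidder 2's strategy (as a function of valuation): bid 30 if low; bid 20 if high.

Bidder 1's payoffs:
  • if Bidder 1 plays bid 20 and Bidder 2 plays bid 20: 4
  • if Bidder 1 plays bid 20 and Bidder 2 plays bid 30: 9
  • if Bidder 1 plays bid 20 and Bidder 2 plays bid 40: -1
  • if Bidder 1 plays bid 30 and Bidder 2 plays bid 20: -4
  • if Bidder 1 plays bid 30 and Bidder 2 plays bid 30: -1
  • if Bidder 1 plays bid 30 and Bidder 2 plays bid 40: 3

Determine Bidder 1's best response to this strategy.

E[bid 20] = 5/8·(9) + 3/8·(4) = 57/8
E[bid 30] = 5/8·(-1) + 3/8·(-4) = -17/8
Best response: bid 20 (57/8 is the largest).

bid 20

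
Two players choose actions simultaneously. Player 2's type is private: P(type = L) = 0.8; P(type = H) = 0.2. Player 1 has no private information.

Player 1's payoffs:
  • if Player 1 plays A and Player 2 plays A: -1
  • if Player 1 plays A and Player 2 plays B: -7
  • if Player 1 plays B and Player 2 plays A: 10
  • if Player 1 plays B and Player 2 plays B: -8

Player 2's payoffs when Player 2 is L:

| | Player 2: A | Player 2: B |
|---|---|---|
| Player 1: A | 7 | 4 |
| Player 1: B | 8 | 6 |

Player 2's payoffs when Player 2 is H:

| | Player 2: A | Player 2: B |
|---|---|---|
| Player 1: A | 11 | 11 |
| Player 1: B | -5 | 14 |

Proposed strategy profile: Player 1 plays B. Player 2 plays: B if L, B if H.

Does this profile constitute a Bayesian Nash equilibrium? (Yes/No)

Player 1 plays B: E[B] = 0.8·(-8) + 0.2·(-8) = -8; E[A] = -7. Not best-responding. ✗
Player 2 (type L), facing B: A gives 8, B gives 6. Proposed B is not best — profitable deviation exists. ✗
Player 2 (type H), facing B: A gives -5, B gives 14. Proposed B is best. ✓

No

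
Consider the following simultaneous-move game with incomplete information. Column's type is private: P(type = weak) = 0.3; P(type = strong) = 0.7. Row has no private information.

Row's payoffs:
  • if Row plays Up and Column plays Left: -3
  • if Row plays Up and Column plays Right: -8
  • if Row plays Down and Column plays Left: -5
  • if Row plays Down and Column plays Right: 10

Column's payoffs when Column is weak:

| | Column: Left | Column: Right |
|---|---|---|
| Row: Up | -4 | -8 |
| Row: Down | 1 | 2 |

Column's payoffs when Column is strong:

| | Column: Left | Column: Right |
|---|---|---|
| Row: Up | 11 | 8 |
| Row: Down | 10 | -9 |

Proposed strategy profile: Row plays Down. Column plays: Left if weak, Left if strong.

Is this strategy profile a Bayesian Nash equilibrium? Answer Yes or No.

Row plays Down: E[Down] = 0.3·(-5) + 0.7·(-5) = -5; E[Up] = -3. Not best-responding. ✗
Column (type weak), facing Down: Left gives 1, Right gives 2. Proposed Left is not best — profitable deviation exists. ✗
Column (type strong), facing Down: Left gives 10, Right gives -9. Proposed Left is best. ✓

No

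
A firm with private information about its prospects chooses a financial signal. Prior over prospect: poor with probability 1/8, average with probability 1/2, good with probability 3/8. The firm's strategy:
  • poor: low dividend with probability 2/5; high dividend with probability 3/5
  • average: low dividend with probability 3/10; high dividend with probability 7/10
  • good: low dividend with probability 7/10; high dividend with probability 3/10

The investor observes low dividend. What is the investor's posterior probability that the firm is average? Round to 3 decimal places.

Apply Bayes' rule using the sender's strategy as the likelihood.
P(low dividend) = (1/8)·(2/5) + (1/2)·(3/10) + (3/8)·(7/10) = 37/80
P(average | low dividend) = ((1/2)·(3/10)) / (37/80) = (3/20) / (37/80) = 12/37

0.324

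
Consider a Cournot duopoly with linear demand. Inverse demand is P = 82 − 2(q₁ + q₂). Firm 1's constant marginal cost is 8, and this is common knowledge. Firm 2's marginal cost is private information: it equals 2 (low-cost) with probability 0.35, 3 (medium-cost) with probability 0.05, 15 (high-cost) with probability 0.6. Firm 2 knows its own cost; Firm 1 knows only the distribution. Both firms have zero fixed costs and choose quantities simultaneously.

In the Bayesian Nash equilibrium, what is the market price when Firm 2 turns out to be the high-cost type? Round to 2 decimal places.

35.86

Firm 2 with cost c maximizes (82 − 2(q₁+q₂) − c)·q₂, giving q₂(c) = (82 − c − 2q₁)/4.
E[c₂] = 0.35·2 + 0.05·3 + 0.6·15 = 9.85
Firm 1's FOC against E[q₂] yields q₁ = (82 − 2·8 + E[c₂])/6 = (82 − 16 + 9.85)/6 = 12.6417.
q₂(high-cost) = 10.4292, so P = 82 − 2·(12.6417 + 10.4292) = 35.8583.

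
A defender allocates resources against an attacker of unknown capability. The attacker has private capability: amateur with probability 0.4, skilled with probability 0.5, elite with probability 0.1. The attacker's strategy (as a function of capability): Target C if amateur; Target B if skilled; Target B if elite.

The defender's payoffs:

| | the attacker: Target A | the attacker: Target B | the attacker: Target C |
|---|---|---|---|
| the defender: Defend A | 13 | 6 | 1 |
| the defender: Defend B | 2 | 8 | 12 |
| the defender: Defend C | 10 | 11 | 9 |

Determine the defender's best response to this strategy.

Compute the defender's expected payoff for each action, taking the expectation over the attacker's type.
E[Defend A] = 0.4·(1) + 0.5·(6) + 0.1·(6) = 4
E[Defend B] = 0.4·(12) + 0.5·(8) + 0.1·(8) = 9.6
E[Defend C] = 0.4·(9) + 0.5·(11) + 0.1·(11) = 10.2
Best response: Defend C (10.2 is the largest).

Defend C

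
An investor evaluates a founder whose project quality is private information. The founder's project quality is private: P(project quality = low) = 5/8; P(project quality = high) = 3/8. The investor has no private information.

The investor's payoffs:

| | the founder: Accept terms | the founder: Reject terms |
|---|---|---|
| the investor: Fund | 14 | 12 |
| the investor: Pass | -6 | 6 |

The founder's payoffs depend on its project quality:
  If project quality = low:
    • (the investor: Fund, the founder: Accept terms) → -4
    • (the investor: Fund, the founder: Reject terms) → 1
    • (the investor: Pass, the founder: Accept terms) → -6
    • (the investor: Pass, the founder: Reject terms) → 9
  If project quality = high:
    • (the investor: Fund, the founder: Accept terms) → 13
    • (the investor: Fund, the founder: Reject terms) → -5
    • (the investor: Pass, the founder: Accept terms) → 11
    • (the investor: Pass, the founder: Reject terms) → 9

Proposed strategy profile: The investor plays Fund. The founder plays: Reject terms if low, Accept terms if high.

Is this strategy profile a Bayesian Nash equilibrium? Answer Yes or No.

Yes

The investor plays Fund: E[Fund] = 5/8·(12) + 3/8·(14) = 51/4; E[Pass] = 3/2. Best-responding. ✓
The founder (project quality low), facing Fund: Accept terms gives -4, Reject terms gives 1. Proposed Reject terms is best. ✓
The founder (project quality high), facing Fund: Accept terms gives 13, Reject terms gives -5. Proposed Accept terms is best. ✓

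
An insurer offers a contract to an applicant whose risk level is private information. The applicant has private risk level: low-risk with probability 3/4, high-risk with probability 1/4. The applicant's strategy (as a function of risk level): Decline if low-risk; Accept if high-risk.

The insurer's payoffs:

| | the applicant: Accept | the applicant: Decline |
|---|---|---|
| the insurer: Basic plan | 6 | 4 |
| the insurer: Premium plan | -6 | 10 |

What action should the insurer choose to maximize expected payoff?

Premium plan

Compute the insurer's expected payoff for each action, taking the expectation over the applicant's type.
E[Basic plan] = 3/4·(4) + 1/4·(6) = 9/2
E[Premium plan] = 3/4·(10) + 1/4·(-6) = 6
Best response: Premium plan (6 is the largest).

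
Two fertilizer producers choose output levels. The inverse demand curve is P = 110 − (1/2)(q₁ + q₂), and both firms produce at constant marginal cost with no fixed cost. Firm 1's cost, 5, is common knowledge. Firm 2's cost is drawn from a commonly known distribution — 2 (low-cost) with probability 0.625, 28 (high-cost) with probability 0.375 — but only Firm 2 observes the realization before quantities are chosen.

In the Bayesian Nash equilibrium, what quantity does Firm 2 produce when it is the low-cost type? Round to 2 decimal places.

Each type of Firm 2 best-responds to q₁; Firm 1 best-responds to the expected q₂ over Firm 2's types.
Firm 2 with cost c maximizes (110 − (1/2)(q₁+q₂) − c)·q₂, giving q₂(c) = (110 − c − (1/2)q₁).
E[c₂] = 0.625·2 + 0.375·28 = 11.75
Firm 1's FOC against E[q₂] yields q₁ = (110 − 2·5 + E[c₂])/(3/2) = (110 − 10 + 11.75)/(3/2) = 74.5.
q₂(low-cost) = (110 − 2 − (1/2)·74.5) = 70.75.

70.75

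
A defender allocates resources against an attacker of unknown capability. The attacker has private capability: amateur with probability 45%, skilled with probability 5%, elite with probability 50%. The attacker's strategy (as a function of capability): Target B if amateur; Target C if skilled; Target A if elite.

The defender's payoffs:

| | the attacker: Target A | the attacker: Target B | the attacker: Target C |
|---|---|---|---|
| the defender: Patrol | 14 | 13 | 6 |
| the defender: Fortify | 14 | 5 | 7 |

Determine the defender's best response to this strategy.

Patrol

Compute the defender's expected payoff for each action, taking the expectation over the attacker's type.
E[Patrol] = 0.45·(13) + 0.05·(6) + 0.5·(14) = 13.15
E[Fortify] = 0.45·(5) + 0.05·(7) + 0.5·(14) = 9.6
Best response: Patrol (13.15 is the largest).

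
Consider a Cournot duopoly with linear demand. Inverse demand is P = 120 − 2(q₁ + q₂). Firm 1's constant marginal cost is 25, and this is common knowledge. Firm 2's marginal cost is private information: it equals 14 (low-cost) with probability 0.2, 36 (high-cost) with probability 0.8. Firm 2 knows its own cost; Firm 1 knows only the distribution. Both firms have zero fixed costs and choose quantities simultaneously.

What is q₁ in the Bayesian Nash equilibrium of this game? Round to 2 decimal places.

16.93

Firm 2 with cost c maximizes (120 − 2(q₁+q₂) − c)·q₂, giving q₂(c) = (120 − c − 2q₁)/4.
E[c₂] = 0.2·14 + 0.8·36 = 31.6
Firm 1's FOC against E[q₂] yields q₁ = (120 − 2·25 + E[c₂])/6 = (120 − 50 + 31.6)/6 = 16.9333.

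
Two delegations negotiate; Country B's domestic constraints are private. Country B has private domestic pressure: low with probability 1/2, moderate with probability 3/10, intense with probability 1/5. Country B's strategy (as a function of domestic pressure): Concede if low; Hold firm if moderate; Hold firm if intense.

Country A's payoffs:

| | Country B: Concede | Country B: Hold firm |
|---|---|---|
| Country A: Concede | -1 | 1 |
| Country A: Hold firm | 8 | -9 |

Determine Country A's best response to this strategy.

E[Concede] = 1/2·(-1) + 3/10·(1) + 1/5·(1) = 0
E[Hold firm] = 1/2·(8) + 3/10·(-9) + 1/5·(-9) = -1/2
Best response: Concede (0 is the largest).

Concede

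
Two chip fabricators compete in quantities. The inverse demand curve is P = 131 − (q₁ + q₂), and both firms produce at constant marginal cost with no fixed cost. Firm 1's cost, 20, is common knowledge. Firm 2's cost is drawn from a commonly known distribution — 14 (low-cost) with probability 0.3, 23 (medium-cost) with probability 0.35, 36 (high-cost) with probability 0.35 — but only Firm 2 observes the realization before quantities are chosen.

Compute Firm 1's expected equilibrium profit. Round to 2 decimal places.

Type-c best response for Firm 2: q₂(c) = (131 − c)/2 − q₁/2.
Firm 1 maximizes expected profit; its first-order condition is 131 − 2q₁ − E[q₂] − 20 = 0.
Substituting E[q₂] and solving: E[c₂] = 24.85, so q₁ = (131 − 2·20 + 24.85)/3 = 38.6167.
E[P] = 131 − (q₁ + E[q₂]) = 58.6167; Firm 1's expected profit = (E[P] − 20)·q₁ = (58.6167 − 20)·38.6167 = 1491.25.

1491.25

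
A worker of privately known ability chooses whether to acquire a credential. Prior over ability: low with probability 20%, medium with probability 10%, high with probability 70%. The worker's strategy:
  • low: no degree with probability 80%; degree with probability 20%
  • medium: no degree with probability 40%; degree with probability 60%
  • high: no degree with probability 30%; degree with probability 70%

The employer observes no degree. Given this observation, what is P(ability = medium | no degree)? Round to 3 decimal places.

P(no degree) = 0.2·0.8 + 0.1·0.4 + 0.7·0.3 = 0.41
P(medium | no degree) = (0.1·0.4) / 0.41 = 0.04 / 0.41 = 0.097561

0.098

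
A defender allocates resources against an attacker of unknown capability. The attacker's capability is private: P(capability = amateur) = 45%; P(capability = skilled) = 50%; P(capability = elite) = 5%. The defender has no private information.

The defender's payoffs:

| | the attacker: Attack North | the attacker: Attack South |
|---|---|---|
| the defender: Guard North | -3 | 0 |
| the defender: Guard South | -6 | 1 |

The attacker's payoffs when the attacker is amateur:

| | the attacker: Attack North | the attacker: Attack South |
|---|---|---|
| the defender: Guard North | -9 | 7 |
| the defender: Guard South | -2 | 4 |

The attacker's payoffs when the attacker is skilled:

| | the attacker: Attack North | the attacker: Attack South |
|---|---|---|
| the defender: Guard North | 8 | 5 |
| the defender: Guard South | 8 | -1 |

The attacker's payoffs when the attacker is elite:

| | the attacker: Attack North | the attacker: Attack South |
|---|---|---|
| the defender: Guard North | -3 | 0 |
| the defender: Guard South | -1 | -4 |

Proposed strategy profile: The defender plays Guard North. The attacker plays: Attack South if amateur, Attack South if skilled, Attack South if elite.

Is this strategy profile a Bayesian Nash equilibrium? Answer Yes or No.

No

A profile is a BNE iff every type of every player is best-responding given beliefs about the other side.
The defender plays Guard North: E[Guard North] = 0.45·(0) + 0.5·(0) + 0.05·(0) = 0; E[Guard South] = 1. Not best-responding. ✗
The attacker (capability amateur), facing Guard North: Attack North gives -9, Attack South gives 7. Proposed Attack South is best. ✓
The attacker (capability skilled), facing Guard North: Attack North gives 8, Attack South gives 5. Proposed Attack South is not best — profitable deviation exists. ✗
The attacker (capability elite), facing Guard North: Attack North gives -3, Attack South gives 0. Proposed Attack South is best. ✓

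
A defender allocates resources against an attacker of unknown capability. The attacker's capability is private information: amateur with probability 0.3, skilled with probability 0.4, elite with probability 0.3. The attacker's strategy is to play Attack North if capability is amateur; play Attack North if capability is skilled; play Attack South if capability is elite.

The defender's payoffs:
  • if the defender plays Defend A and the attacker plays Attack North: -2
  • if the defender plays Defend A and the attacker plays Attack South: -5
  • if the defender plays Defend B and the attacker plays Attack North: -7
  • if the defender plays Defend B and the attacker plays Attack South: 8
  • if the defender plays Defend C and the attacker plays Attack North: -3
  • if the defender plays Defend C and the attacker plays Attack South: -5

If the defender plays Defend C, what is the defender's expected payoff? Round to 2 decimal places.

E[Defend C] = 0.3·(-3) + 0.4·(-3) + 0.3·(-5) = (-0.9) + (-1.2) + (-1.5) = -3.6

-3.60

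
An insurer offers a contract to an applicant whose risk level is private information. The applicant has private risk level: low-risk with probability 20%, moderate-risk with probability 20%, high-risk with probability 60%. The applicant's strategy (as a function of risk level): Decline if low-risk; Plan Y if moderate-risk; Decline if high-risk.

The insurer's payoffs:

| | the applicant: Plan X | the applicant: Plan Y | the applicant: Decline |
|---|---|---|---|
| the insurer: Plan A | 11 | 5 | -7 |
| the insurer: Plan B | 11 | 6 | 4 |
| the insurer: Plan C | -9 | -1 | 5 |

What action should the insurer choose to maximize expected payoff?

Plan B

E[Plan A] = 0.2·(-7) + 0.2·(5) + 0.6·(-7) = -4.6
E[Plan B] = 0.2·(4) + 0.2·(6) + 0.6·(4) = 4.4
E[Plan C] = 0.2·(5) + 0.2·(-1) + 0.6·(5) = 3.8
Best response: Plan B (4.4 is the largest).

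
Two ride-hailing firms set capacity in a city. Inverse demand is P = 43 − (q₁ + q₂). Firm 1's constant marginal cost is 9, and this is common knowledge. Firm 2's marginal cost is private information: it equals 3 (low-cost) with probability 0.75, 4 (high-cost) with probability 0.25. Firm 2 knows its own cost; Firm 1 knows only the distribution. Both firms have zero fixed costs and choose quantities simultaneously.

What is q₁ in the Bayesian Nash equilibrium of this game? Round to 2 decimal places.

9.42

Each type of Firm 2 best-responds to q₁; Firm 1 best-responds to the expected q₂ over Firm 2's types.
Firm 2 with cost c maximizes (43 − (q₁+q₂) − c)·q₂, giving q₂(c) = (43 − c − q₁)/2.
E[c₂] = 0.75·3 + 0.25·4 = 3.25
Firm 1's FOC against E[q₂] yields q₁ = (43 − 2·9 + E[c₂])/3 = (43 − 18 + 3.25)/3 = 9.41667.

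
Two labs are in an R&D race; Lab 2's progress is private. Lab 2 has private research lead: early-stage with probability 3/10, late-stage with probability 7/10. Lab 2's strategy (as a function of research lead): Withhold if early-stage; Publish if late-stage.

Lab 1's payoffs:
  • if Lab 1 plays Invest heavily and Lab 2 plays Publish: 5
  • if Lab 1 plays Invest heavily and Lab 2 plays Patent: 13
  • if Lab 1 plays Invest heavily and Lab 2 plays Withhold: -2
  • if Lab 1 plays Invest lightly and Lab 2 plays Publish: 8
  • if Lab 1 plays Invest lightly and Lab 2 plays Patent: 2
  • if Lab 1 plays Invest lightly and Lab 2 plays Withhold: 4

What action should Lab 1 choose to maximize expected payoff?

Invest lightly

E[Invest heavily] = 3/10·(-2) + 7/10·(5) = 29/10
E[Invest lightly] = 3/10·(4) + 7/10·(8) = 34/5
Best response: Invest lightly (34/5 is the largest).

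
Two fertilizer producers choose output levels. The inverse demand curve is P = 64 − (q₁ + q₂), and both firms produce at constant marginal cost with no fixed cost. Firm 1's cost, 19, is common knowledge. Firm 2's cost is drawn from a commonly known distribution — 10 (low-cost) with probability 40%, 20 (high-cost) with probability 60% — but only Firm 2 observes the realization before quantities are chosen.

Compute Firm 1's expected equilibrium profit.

Type-c best response for Firm 2: q₂(c) = (64 − c)/2 − q₁/2.
Firm 1 maximizes expected profit; its first-order condition is 64 − 2q₁ − E[q₂] − 19 = 0.
Substituting E[q₂] and solving: E[c₂] = 16, so q₁ = (64 − 2·19 + 16)/3 = 14.
E[P] = 64 − (q₁ + E[q₂]) = 33; Firm 1's expected profit = (E[P] − 19)·q₁ = (33 − 19)·14 = 196.

196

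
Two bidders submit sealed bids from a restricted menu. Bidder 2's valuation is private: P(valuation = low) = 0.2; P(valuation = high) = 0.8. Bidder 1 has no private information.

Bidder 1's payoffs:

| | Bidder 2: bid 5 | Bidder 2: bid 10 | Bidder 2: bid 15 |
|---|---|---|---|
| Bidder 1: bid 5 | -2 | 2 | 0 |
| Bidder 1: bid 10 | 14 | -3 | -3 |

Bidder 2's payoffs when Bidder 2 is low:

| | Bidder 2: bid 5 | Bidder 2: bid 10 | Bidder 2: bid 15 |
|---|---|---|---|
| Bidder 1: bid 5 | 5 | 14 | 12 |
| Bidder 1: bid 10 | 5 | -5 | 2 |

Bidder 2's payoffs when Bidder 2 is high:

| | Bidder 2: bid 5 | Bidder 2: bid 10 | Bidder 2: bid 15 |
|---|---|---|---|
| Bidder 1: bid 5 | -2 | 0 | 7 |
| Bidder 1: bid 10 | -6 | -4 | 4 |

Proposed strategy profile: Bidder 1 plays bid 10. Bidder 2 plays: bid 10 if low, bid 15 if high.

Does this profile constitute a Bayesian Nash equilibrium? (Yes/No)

A profile is a BNE iff every type of every player is best-responding given beliefs about the other side.
Bidder 1 plays bid 10: E[bid 10] = 0.2·(-3) + 0.8·(-3) = -3; E[bid 5] = 0.4. Not best-responding. ✗
Bidder 2 (valuation low), facing bid 10: bid 5 gives 5, bid 10 gives -5, bid 15 gives 2. Proposed bid 10 is not best — profitable deviation exists. ✗
Bidder 2 (valuation high), facing bid 10: bid 5 gives -6, bid 10 gives -4, bid 15 gives 4. Proposed bid 15 is best. ✓

No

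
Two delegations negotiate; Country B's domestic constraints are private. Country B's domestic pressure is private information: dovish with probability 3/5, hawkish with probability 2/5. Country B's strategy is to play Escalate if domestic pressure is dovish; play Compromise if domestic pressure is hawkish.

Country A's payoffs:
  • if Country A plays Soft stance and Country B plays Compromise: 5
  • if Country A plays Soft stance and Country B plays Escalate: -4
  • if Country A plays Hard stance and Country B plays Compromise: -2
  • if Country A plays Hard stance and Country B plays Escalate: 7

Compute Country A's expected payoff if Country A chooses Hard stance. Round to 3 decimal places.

Take the expectation over Country B's domestic pressure, weighting each type's action by its prior probability.
E[Hard stance] = 3/5·7 + 2/5·(-2) = 21/5 + (-4/5) = 17/5

3.400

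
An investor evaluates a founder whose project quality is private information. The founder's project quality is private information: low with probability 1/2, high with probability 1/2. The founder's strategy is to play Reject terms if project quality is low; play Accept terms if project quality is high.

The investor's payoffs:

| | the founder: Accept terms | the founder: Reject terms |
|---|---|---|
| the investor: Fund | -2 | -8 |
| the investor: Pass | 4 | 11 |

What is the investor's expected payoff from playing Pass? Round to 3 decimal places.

Take the expectation over the founder's project quality, weighting each type's action by its prior probability.
E[Pass] = 1/2·11 + 1/2·4 = 11/2 + 2 = 15/2

7.500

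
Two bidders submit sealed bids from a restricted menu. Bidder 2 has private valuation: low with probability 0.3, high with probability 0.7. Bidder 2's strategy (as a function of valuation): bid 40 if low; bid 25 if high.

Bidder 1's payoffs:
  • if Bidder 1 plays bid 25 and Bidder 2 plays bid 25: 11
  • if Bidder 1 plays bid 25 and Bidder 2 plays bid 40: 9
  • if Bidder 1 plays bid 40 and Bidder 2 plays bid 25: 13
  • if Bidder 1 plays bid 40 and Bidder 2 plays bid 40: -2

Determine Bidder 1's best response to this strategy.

E[bid 25] = 0.3·(9) + 0.7·(11) = 10.4
E[bid 40] = 0.3·(-2) + 0.7·(13) = 8.5
Best response: bid 25 (10.4 is the largest).

bid 25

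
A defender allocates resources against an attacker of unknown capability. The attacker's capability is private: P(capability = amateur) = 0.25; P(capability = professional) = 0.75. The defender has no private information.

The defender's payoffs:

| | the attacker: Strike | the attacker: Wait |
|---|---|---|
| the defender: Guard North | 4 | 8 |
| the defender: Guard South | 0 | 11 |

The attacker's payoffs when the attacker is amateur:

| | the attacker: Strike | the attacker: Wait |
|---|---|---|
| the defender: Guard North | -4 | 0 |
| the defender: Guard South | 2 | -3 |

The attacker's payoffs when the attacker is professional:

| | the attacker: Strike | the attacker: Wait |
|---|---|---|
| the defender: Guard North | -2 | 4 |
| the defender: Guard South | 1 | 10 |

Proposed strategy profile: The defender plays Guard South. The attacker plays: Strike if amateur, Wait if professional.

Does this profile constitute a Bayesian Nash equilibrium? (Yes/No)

Yes

The defender plays Guard South: E[Guard South] = 0.25·(0) + 0.75·(11) = 8.25; E[Guard North] = 7. Best-responding. ✓
The attacker (capability amateur), facing Guard South: Strike gives 2, Wait gives -3. Proposed Strike is best. ✓
The attacker (capability professional), facing Guard South: Strike gives 1, Wait gives 10. Proposed Wait is best. ✓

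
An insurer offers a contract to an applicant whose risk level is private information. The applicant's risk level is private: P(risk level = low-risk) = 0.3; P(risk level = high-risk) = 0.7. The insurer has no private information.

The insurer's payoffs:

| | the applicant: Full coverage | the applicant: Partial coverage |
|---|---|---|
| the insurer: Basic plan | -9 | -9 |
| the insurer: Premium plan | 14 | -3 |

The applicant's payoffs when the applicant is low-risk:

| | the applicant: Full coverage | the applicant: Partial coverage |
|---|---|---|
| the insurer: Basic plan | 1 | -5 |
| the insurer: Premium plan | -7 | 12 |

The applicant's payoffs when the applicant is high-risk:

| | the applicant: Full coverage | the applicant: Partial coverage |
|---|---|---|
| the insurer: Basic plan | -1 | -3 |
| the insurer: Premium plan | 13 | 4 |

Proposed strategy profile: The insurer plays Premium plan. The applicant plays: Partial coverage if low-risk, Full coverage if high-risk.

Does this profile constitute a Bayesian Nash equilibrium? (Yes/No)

A profile is a BNE iff every type of every player is best-responding given beliefs about the other side.
The insurer plays Premium plan: E[Premium plan] = 0.3·(-3) + 0.7·(14) = 8.9; E[Basic plan] = -9. Best-responding. ✓
The applicant (risk level low-risk), facing Premium plan: Full coverage gives -7, Partial coverage gives 12. Proposed Partial coverage is best. ✓
The applicant (risk level high-risk), facing Premium plan: Full coverage gives 13, Partial coverage gives 4. Proposed Full coverage is best. ✓

Yes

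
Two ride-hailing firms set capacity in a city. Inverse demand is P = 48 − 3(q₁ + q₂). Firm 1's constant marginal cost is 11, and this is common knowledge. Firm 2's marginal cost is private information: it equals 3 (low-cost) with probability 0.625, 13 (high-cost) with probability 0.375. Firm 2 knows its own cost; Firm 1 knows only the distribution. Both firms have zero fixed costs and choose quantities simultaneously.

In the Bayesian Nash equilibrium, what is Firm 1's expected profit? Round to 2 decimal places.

Firm 2 with cost c maximizes (48 − 3(q₁+q₂) − c)·q₂, giving q₂(c) = (48 − c − 3q₁)/6.
E[c₂] = 0.625·3 + 0.375·13 = 6.75
Firm 1's FOC against E[q₂] yields q₁ = (48 − 2·11 + E[c₂])/9 = (48 − 22 + 6.75)/9 = 3.63889.
E[P] = 48 − 3·(q₁ + E[q₂]) = 21.9167; Firm 1's expected profit = (E[P] − 11)·q₁ = (21.9167 − 11)·3.63889 = 39.7245.

39.72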